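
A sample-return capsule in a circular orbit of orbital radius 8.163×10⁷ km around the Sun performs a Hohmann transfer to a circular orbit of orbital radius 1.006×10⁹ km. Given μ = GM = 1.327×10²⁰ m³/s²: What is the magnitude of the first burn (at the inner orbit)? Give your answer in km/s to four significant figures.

r₁ = 8.163×10⁷ km = 8.163×10¹⁰ m.
r₂ = 1.006×10⁹ km = 1.006×10¹² m.
Transfer ellipse a_t = (r₁ + r₂)/2 = 5.438×10¹¹ m.
At r₁: circular v_c1 = √(μ/r₁) = 40320 m/s; transfer-perihelion v_p = √[μ(2/r₁ − 1/a_t)] = 54840 m/s.
Δv₁ = v_p − v_c1 = 14520 m/s.
= 14.52 km/s.

Δv ≈ 14.52 km/s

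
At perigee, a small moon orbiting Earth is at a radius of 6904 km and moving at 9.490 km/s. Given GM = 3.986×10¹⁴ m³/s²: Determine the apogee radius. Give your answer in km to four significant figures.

apogee radius ≈ 24470 km

r_p = 6.904×10⁶ m.
Specific energy ε = v²/2 − μ/r = -1.270×10⁷ J/kg, so a = −μ/(2ε) = 1.569×10⁷ m.
The apsides satisfy r_p + r_a = 2a, so the apogee radius is 2a − r_p = 2.447×10⁷ m = 24470 km.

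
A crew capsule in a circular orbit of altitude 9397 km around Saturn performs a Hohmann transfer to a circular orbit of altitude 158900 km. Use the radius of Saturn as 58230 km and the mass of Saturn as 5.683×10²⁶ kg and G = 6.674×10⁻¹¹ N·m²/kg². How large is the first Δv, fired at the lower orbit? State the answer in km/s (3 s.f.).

μ = GM = 6.674×10⁻¹¹ × 5.683×10²⁶ = 3.793×10¹⁶ m³/s².
r₁ = 58230 + 9397 = 67627 km = 6.7627×10⁷ m.
r₂ = 58230 + 158900 = 217130 km = 2.1713×10⁸ m.
Transfer ellipse a_t = (r₁ + r₂)/2 = 1.424×10⁸ m.
At r₁: circular v_c1 = √(μ/r₁) = 23680 m/s; transfer-perikrone v_p = √[μ(2/r₁ − 1/a_t)] = 29250 m/s.
Δv₁ = v_p − v_c1 = 5563 m/s.
= 5.563 km/s.

Δv ≈ 5.56 km/s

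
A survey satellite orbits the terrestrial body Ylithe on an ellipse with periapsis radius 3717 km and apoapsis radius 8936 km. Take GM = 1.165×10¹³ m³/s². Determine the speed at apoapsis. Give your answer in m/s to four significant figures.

Semi-major axis a = (r_p + r_a)/2 = 6326.5 km = 6.326×10⁶ m.
Vis-viva: v² = μ(2/r − 1/a) = 1.165×10¹³ × (2.238×10⁻⁷ − 1.581×10⁻⁷) = 7.660×10⁵ m²/s².
v = 875.2 m/s.

v ≈ 875.2 m/s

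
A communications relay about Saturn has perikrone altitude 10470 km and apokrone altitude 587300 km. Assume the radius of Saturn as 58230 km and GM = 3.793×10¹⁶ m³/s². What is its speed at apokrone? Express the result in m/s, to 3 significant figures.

r_p = 58230 + 10470 = 68700 km = 6.8700×10⁷ m.
r_a = 58230 + 587300 = 645530 km = 6.4553×10⁸ m.
Semi-major axis a = (r_p + r_a)/2 = 3.5712×10⁵ km = 3.571×10⁸ m.
Vis-viva: v² = μ(2/r − 1/a) = 3.793×10¹⁶ × (3.098×10⁻⁹ − 2.800×10⁻⁹) = 1.130×10⁷ m²/s².
v = 3362 m/s.

v ≈ 3360 m/s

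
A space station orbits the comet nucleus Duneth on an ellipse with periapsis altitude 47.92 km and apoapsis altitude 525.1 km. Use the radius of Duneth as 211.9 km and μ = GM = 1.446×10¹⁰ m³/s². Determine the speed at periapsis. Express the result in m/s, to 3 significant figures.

r_p = 211.9 + 47.92 = 259.82 km = 2.5982×10⁵ m.
r_a = 211.9 + 525.1 = 737.00 km = 7.3700×10⁵ m.
Semi-major axis a = (r_p + r_a)/2 = 498.41 km = 4.984×10⁵ m.
Vis-viva: v² = μ(2/r − 1/a) = 1.446×10¹⁰ × (7.698×10⁻⁶ − 2.006×10⁻⁶) = 8.230×10⁴ m²/s².
v = 286.9 m/s.

v ≈ 287 m/s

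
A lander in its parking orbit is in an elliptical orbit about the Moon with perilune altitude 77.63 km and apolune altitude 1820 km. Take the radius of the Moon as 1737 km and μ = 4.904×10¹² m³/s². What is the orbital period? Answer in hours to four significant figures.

T ≈ 3.469 hours

r_p = 1737 + 77.63 = 1814.6 km = 1.8146×10⁶ m.
r_a = 1737 + 1820 = 3557.0 km = 3.5570×10⁶ m.
Semi-major axis a = (r_p + r_a)/2 = (1814.6 + 3557.0)/2 = 2685.8 km = 2.686×10⁶ m.
By Kepler's third law T = 2π√(a³/μ) = 2π × 1.988×10³ = 1.249×10⁴ s.
= 3.469 hours.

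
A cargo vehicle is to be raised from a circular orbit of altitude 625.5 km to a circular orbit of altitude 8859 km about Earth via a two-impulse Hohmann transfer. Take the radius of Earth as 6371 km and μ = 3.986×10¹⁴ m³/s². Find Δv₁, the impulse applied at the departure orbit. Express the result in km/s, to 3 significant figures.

r₁ = 6371 + 625.5 = 6996.5 km = 6.9965×10⁶ m.
r₂ = 6371 + 8859 = 15230 km = 1.5230×10⁷ m.
Transfer ellipse a_t = (r₁ + r₂)/2 = 1.111×10⁷ m.
At r₁: circular v_c1 = √(μ/r₁) = 7548 m/s; transfer-perigee v_p = √[μ(2/r₁ − 1/a_t)] = 8836 m/s.
Δv₁ = v_p − v_c1 = 1288 m/s.
= 1.288 km/s.

Δv ≈ 1.29 km/s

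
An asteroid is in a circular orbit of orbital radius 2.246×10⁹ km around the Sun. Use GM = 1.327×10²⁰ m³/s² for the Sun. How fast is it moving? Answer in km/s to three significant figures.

r = 2.246×10⁹ km = 2.246×10¹² m.
For a circular orbit v = √(μ/r) = √(1.327×10²⁰ / 2.246×10¹²) = √(5.908×10⁷) = 7687 m/s.
That is 7.687 km/s.

v ≈ 7.69 km/s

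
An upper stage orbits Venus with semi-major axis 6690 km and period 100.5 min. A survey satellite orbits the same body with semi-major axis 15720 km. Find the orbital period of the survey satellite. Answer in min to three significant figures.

T₂ ≈ 362 min

Kepler's third law: T² ∝ a³, so T₂ = T₁ (a₂/a₁)^(3/2).
a₂/a₁ = 2.350, (a₂/a₁)^(3/2) = 3.602.
T₂ = 100.5 × 3.602 = 362.0 min.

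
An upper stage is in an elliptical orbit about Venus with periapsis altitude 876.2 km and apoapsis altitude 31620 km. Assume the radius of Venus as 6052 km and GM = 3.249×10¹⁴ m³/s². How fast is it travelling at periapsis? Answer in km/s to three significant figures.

r_p = 6052 + 876.2 = 6928.2 km = 6.9282×10⁶ m.
r_a = 6052 + 31620 = 37672 km = 3.7672×10⁷ m.
Semi-major axis a = (r_p + r_a)/2 = 22300 km = 2.230×10⁷ m.
Vis-viva: v² = μ(2/r − 1/a) = 3.249×10¹⁴ × (2.887×10⁻⁷ − 4.484×10⁻⁸) = 7.922×10⁷ m²/s².
v = 8901 m/s = 8.901 km/s.

v ≈ 8.90 km/s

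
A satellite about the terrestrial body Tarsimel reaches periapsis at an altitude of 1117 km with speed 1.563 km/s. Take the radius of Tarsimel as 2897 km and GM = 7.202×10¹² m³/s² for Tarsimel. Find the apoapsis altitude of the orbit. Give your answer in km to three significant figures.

r_p = 2897 + 1117 = 4014.0 km = 4.014×10⁶ m.
Specific energy ε = v²/2 − μ/r = -5.727×10⁵ J/kg, so a = −μ/(2ε) = 6.287×10⁶ m.
The apsides satisfy r_p + r_a = 2a, so the apoapsis radius is 2a − r_p = 8.561×10⁶ m = 8560.7 km.
Apoapsis altitude = 8560.7 − 2897 = 5663.7 km.

apoapsis altitude ≈ 5660 km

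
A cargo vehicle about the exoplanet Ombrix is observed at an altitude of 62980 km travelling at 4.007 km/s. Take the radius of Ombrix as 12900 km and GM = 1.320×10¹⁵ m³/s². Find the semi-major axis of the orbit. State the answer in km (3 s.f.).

a ≈ 70500 km

r = 12900 + 62980 = 75880 km = 7.588×10⁷ m.
Specific orbital energy ε = v²/2 − μ/r = (4007)²/2 − 1.320×10¹⁵/7.588×10⁷ = -9.368×10⁶ J/kg.
Since ε = −μ/(2a), a = −μ/(2ε) = 7.045×10⁷ m = 70454 km.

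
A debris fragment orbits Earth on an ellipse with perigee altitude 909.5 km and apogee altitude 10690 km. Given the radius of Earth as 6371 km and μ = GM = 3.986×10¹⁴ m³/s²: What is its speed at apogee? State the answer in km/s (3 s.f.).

v ≈ 3.74 km/s

r_p = 6371 + 909.5 = 7280.5 km = 7.2805×10⁶ m.
r_a = 6371 + 10690 = 17061 km = 1.7061×10⁷ m.
Semi-major axis a = (r_p + r_a)/2 = 12171 km = 1.217×10⁷ m.
Vis-viva: v² = μ(2/r − 1/a) = 3.986×10¹⁴ × (1.172×10⁻⁷ − 8.216×10⁻⁸) = 1.398×10⁷ m²/s².
v = 3738 m/s = 3.738 km/s.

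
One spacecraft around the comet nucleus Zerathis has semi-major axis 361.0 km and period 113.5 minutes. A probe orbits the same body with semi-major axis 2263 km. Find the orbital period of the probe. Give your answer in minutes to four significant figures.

T₂ ≈ 1781 minutes

Kepler's third law: T² ∝ a³, so T₂ = T₁ (a₂/a₁)^(3/2).
a₂/a₁ = 6.269, (a₂/a₁)^(3/2) = 15.70.
T₂ = 113.5 × 15.70 = 1781 minutes.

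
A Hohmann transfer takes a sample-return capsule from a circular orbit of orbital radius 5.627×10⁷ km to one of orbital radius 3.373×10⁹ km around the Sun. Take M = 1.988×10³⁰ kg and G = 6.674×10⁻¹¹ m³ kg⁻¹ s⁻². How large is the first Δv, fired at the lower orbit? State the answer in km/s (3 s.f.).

μ = GM = 6.674×10⁻¹¹ × 1.988×10³⁰ = 1.327×10²⁰ m³/s².
r₁ = 5.627×10⁷ km = 5.627×10¹⁰ m.
r₂ = 3.373×10⁹ km = 3.373×10¹² m.
Transfer ellipse a_t = (r₁ + r₂)/2 = 1.715×10¹² m.
At r₁: circular v_c1 = √(μ/r₁) = 48560 m/s; transfer-perihelion v_p = √[μ(2/r₁ − 1/a_t)] = 68110 m/s.
Δv₁ = v_p − v_c1 = 19550 m/s.
= 19.55 km/s.

Δv ≈ 19.5 km/s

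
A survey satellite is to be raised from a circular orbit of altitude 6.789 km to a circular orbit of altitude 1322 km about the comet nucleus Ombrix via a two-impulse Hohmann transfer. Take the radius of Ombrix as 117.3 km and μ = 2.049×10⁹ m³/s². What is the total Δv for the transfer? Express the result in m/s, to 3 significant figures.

r₁ = 117.3 + 6.789 = 124.09 km = 1.2409×10⁵ m.
r₂ = 117.3 + 1322 = 1439.3 km = 1.4393×10⁶ m.
Transfer ellipse a_t = (r₁ + r₂)/2 = 7.817×10⁵ m.
At r₁: circular v_c1 = √(μ/r₁) = 128.5 m/s; transfer-periapsis v_p = √[μ(2/r₁ − 1/a_t)] = 174.4 m/s.
Δv₁ = v_p − v_c1 = 45.87 m/s.
At r₂: circular v_c2 = √(μ/r₂) = 37.73 m/s; transfer-apoapsis v_a = √[μ(2/r₂ − 1/a_t)] = 15.03 m/s.
Δv₂ = v_c2 − v_a = 22.70 m/s.
Total Δv = Δv₁ + Δv₂ = 68.56 m/s.

Δv_total ≈ 68.6 m/s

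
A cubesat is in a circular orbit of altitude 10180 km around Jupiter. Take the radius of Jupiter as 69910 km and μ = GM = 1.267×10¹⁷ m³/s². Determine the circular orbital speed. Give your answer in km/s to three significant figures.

r = 69910 + 10180 = 80090 km = 8.0090×10⁷ m.
For a circular orbit v = √(μ/r) = √(1.267×10¹⁷ / 8.009×10⁷) = √(1.582×10⁹) = 39770 m/s.
That is 39.77 km/s.

v ≈ 39.8 km/s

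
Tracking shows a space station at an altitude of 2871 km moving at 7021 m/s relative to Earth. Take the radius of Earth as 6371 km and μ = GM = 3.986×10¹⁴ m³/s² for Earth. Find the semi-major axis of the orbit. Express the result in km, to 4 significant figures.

a ≈ 10780 km

r = 6371 + 2871 = 9242.0 km = 9.242×10⁶ m.
Specific orbital energy ε = v²/2 − μ/r = (7021)²/2 − 3.986×10¹⁴/9.242×10⁶ = -1.848×10⁷ J/kg.
Since ε = −μ/(2a), a = −μ/(2ε) = 1.078×10⁷ m = 10783 km.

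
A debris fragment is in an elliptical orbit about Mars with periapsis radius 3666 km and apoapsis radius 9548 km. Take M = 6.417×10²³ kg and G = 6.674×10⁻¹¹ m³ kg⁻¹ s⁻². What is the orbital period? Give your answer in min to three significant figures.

T ≈ 272 min

μ = GM = 6.674×10⁻¹¹ × 6.417×10²³ = 4.283×10¹³ m³/s².
Semi-major axis a = (r_p + r_a)/2 = (3666.0 + 9548.0)/2 = 6607.0 km = 6.607×10⁶ m.
By Kepler's third law T = 2π√(a³/μ) = 2π × 2.595×10³ = 1.631×10⁴ s.
= 271.8 min.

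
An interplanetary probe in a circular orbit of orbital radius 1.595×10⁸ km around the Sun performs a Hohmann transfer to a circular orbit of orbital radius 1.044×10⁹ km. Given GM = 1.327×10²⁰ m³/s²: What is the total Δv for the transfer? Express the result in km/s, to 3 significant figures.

Δv_total ≈ 14.6 km/s

r₁ = 1.595×10⁸ km = 1.595×10¹¹ m.
r₂ = 1.044×10⁹ km = 1.044×10¹² m.
Transfer ellipse a_t = (r₁ + r₂)/2 = 6.018×10¹¹ m.
At r₁: circular v_c1 = √(μ/r₁) = 28840 m/s; transfer-perihelion v_p = √[μ(2/r₁ − 1/a_t)] = 37990 m/s.
Δv₁ = v_p − v_c1 = 9148 m/s.
At r₂: circular v_c2 = √(μ/r₂) = 11270 m/s; transfer-aphelion v_a = √[μ(2/r₂ − 1/a_t)] = 5804 m/s.
Δv₂ = v_c2 − v_a = 5470 m/s.
Total Δv = Δv₁ + Δv₂ = 14620 m/s = 14.62 km/s.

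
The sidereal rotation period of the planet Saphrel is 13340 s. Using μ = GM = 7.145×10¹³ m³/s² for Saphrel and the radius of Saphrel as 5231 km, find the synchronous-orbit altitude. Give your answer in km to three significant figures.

h_sync ≈ 1620 km

A synchronous orbit has period T, so by Kepler's third law a = (μT²/4π²)^(1/3).
μT²/4π² = 7.145×10¹³ × (1.334×10⁴)² / 39.48 = 3.221×10²⁰ m³.
a = 6.855×10⁶ m = 6854.6 km.
Altitude h = a − R = 6854.6 − 5231 = 1623.6 km.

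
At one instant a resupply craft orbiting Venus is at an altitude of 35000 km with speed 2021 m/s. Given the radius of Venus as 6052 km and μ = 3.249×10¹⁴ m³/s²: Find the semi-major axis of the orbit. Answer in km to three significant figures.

r = 6052 + 35000 = 41052 km = 4.105×10⁷ m.
Vis-viva rearranged: 1/a = 2/r − v²/μ = 4.872×10⁻⁸ − 1.257×10⁻⁸ = 3.615×10⁻⁸ m⁻¹.
a = 2.766×10⁷ m = 27665 km.

a ≈ 27700 km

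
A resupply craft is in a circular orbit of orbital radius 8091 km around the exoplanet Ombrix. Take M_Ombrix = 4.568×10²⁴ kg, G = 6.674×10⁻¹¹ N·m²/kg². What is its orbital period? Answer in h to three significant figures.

μ = GM = 6.674×10⁻¹¹ × 4.568×10²⁴ = 3.049×10¹⁴ m³/s².
r = 8091 km = 8.091×10⁶ m.
Kepler's third law: T = 2π√(r³/μ) = 2π√((8.091×10⁶)³ / 3.049×10¹⁴).
r³/μ = 1.737×10⁶ s², so T = 2π × 1.318×10³ = 8.282×10³ s.
Converting: 8.282×10³ s ÷ 3600 = 2.301 h.

T ≈ 2.30 h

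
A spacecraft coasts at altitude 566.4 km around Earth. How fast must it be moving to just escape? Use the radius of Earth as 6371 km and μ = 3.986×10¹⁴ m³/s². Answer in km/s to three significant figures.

r = 6371 + 566.4 = 6937.4 km = 6.9374×10⁶ m.
Escape speed v_esc = √(2μ/r) = √(2 × 3.986×10¹⁴ / 6.937×10⁶) = √(1.149×10⁸) = 10720 m/s.
= 10.72 km/s.

v_esc ≈ 10.7 km/s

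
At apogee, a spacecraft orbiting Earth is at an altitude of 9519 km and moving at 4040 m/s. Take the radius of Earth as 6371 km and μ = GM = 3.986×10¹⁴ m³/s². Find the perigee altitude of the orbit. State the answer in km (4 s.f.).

perigee altitude ≈ 1291 km

r_a = 6371 + 9519 = 15890 km = 1.589×10⁷ m.
Specific energy ε = v²/2 − μ/r = -1.692×10⁷ J/kg, so a = −μ/(2ε) = 1.178×10⁷ m.
The apsides satisfy r_p + r_a = 2a, so the perigee radius is 2a − r_a = 7.662×10⁶ m = 7662.1 km.
Perigee altitude = 7662.1 − 6371 = 1291.1 km.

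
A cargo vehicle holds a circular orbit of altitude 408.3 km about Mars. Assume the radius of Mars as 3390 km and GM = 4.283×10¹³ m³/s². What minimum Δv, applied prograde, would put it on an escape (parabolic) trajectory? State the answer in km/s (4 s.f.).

Δv ≈ 1.391 km/s

r = 3390 + 408.3 = 3798.3 km = 3.7983×10⁶ m.
Circular speed v_c = √(μ/r) = 3358 m/s.
Escape speed v_esc = √(2μ/r) = √2 × v_c = 4749 m/s.
Δv = v_esc − v_c = 1391 m/s = 1.391 km/s.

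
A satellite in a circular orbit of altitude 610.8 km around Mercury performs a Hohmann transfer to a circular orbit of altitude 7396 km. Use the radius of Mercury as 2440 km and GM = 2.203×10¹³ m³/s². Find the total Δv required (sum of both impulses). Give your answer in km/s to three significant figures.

Δv_total ≈ 1.10 km/s

r₁ = 2440 + 610.8 = 3050.8 km = 3.0508×10⁶ m.
r₂ = 2440 + 7396 = 9836.0 km = 9.8360×10⁶ m.
Transfer ellipse a_t = (r₁ + r₂)/2 = 6.443×10⁶ m.
At r₁: circular v_c1 = √(μ/r₁) = 2687 m/s; transfer-periherm v_p = √[μ(2/r₁ − 1/a_t)] = 3320 m/s.
Δv₁ = v_p − v_c1 = 632.9 m/s.
At r₂: circular v_c2 = √(μ/r₂) = 1497 m/s; transfer-apoherm v_a = √[μ(2/r₂ − 1/a_t)] = 1030 m/s.
Δv₂ = v_c2 − v_a = 466.8 m/s.
Total Δv = Δv₁ + Δv₂ = 1100 m/s = 1.100 km/s.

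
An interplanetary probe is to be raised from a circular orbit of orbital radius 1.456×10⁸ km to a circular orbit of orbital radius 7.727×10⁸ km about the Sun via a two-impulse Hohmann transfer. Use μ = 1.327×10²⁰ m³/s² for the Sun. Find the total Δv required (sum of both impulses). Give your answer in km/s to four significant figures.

r₁ = 1.456×10⁸ km = 1.456×10¹¹ m.
r₂ = 7.727×10⁸ km = 7.727×10¹¹ m.
Transfer ellipse a_t = (r₁ + r₂)/2 = 4.592×10¹¹ m.
At r₁: circular v_c1 = √(μ/r₁) = 30190 m/s; transfer-perihelion v_p = √[μ(2/r₁ − 1/a_t)] = 39160 m/s.
Δv₁ = v_p − v_c1 = 8974 m/s.
At r₂: circular v_c2 = √(μ/r₂) = 13100 m/s; transfer-aphelion v_a = √[μ(2/r₂ − 1/a_t)] = 7380 m/s.
Δv₂ = v_c2 − v_a = 5725 m/s.
Total Δv = Δv₁ + Δv₂ = 14700 m/s = 14.70 km/s.

Δv_total ≈ 14.70 km/s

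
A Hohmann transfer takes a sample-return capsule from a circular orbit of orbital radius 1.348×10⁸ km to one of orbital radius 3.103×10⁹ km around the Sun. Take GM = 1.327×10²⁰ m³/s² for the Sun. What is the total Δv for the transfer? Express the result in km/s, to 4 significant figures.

Δv_total ≈ 16.72 km/s

r₁ = 1.348×10⁸ km = 1.348×10¹¹ m.
r₂ = 3.103×10⁹ km = 3.103×10¹² m.
Transfer ellipse a_t = (r₁ + r₂)/2 = 1.619×10¹² m.
At r₁: circular v_c1 = √(μ/r₁) = 31380 m/s; transfer-perihelion v_p = √[μ(2/r₁ − 1/a_t)] = 43440 m/s.
Δv₁ = v_p − v_c1 = 12060 m/s.
At r₂: circular v_c2 = √(μ/r₂) = 6540 m/s; transfer-aphelion v_a = √[μ(2/r₂ − 1/a_t)] = 1887 m/s.
Δv₂ = v_c2 − v_a = 4652 m/s.
Total Δv = Δv₁ + Δv₂ = 16720 m/s = 16.72 km/s.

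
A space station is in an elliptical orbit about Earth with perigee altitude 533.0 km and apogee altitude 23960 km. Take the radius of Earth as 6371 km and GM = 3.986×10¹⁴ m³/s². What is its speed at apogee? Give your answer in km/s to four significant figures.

r_p = 6371 + 533.0 = 6904.0 km = 6.9040×10⁶ m.
r_a = 6371 + 23960 = 30331 km = 3.0331×10⁷ m.
Semi-major axis a = (r_p + r_a)/2 = 18618 km = 1.862×10⁷ m.
Vis-viva: v² = μ(2/r − 1/a) = 3.986×10¹⁴ × (6.594×10⁻⁸ − 5.371×10⁻⁸) = 4.873×10⁶ m²/s².
v = 2208 m/s = 2.208 km/s.

v ≈ 2.208 km/s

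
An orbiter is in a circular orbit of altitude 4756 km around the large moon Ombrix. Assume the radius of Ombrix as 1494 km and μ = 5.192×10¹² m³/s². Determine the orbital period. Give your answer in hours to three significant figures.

T ≈ 12.0 hours

r = 1494 + 4756 = 6250.0 km = 6.2500×10⁶ m.
Kepler's third law: T = 2π√(r³/μ) = 2π√((6.250×10⁶)³ / 5.192×10¹²).
r³/μ = 4.702×10⁷ s², so T = 2π × 6.857×10³ = 4.309×10⁴ s.
Converting: 4.309×10⁴ s ÷ 3600 = 11.97 hours.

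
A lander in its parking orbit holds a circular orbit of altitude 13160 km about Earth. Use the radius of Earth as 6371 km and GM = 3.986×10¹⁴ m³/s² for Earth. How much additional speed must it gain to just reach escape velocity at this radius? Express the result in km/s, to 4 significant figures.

Δv ≈ 1.871 km/s

r = 6371 + 13160 = 19531 km = 1.9531×10⁷ m.
Circular speed v_c = √(μ/r) = 4518 m/s.
Escape speed v_esc = √(2μ/r) = √2 × v_c = 6389 m/s.
Δv = v_esc − v_c = 1871 m/s = 1.871 km/s.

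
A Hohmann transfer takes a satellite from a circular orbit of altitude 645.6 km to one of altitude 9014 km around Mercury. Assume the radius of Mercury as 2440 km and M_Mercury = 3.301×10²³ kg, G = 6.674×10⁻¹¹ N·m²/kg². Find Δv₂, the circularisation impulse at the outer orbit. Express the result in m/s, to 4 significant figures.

Δv ≈ 483.3 m/s

μ = GM = 6.674×10⁻¹¹ × 3.301×10²³ = 2.203×10¹³ m³/s².
r₁ = 2440 + 645.6 = 3085.6 km = 3.0856×10⁶ m.
r₂ = 2440 + 9014 = 11454 km = 1.1454×10⁷ m.
Transfer ellipse a_t = (r₁ + r₂)/2 = 7.270×10⁶ m.
At r₁: circular v_c1 = √(μ/r₁) = 2672 m/s; transfer-periherm v_p = √[μ(2/r₁ − 1/a_t)] = 3354 m/s.
At r₂: circular v_c2 = √(μ/r₂) = 1387 m/s; transfer-apoherm v_a = √[μ(2/r₂ − 1/a_t)] = 903.5 m/s.
Δv₂ = v_c2 − v_a = 483.3 m/s.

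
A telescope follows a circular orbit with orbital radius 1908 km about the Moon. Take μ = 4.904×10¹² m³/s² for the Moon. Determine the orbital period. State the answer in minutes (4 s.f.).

T ≈ 124.6 minutes

r = 1908 km = 1.908×10⁶ m.
Kepler's third law: T = 2π√(r³/μ) = 2π√((1.908×10⁶)³ / 4.904×10¹²).
r³/μ = 1.416×10⁶ s², so T = 2π × 1.190×10³ = 7.478×10³ s.
Converting: 7.478×10³ s ÷ 60.00 = 124.6 minutes.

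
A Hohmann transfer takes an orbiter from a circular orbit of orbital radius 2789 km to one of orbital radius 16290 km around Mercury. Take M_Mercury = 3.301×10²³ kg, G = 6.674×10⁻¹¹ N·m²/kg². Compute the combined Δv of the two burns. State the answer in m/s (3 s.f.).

Δv_total ≈ 1400 m/s

μ = GM = 6.674×10⁻¹¹ × 3.301×10²³ = 2.203×10¹³ m³/s².
r₁ = 2789 km = 2.789×10⁶ m.
r₂ = 16290 km = 1.629×10⁷ m.
Transfer ellipse a_t = (r₁ + r₂)/2 = 9.540×10⁶ m.
At r₁: circular v_c1 = √(μ/r₁) = 2811 m/s; transfer-periherm v_p = √[μ(2/r₁ − 1/a_t)] = 3673 m/s.
Δv₁ = v_p − v_c1 = 862.2 m/s.
At r₂: circular v_c2 = √(μ/r₂) = 1163 m/s; transfer-apoherm v_a = √[μ(2/r₂ − 1/a_t)] = 628.8 m/s.
Δv₂ = v_c2 − v_a = 534.1 m/s.
Total Δv = Δv₁ + Δv₂ = 1396 m/s.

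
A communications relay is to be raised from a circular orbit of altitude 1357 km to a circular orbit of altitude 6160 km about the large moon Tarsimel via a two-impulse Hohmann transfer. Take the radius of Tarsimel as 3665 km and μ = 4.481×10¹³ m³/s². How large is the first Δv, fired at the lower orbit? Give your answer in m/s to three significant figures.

Δv ≈ 449 m/s

r₁ = 3665 + 1357 = 5022.0 km = 5.0220×10⁶ m.
r₂ = 3665 + 6160 = 9825.0 km = 9.8250×10⁶ m.
Transfer ellipse a_t = (r₁ + r₂)/2 = 7.424×10⁶ m.
At r₁: circular v_c1 = √(μ/r₁) = 2987 m/s; transfer-periapsis v_p = √[μ(2/r₁ − 1/a_t)] = 3436 m/s.
Δv₁ = v_p − v_c1 = 449.4 m/s.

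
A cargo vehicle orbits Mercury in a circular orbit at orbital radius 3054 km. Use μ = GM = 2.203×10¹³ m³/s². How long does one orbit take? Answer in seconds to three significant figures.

r = 3054 km = 3.054×10⁶ m.
Kepler's third law: T = 2π√(r³/μ) = 2π√((3.054×10⁶)³ / 2.203×10¹³).
r³/μ = 1.293×10⁶ s², so T = 2π × 1.137×10³ = 7.145×10³ s.

T ≈ 7140 seconds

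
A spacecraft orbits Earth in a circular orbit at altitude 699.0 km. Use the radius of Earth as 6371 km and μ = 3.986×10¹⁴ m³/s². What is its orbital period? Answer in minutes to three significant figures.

T ≈ 98.6 minutes

r = 6371 + 699.0 = 7070.0 km = 7.0700×10⁶ m.
Kepler's third law: T = 2π√(r³/μ) = 2π√((7.070×10⁶)³ / 3.986×10¹⁴).
r³/μ = 8.866×10⁵ s², so T = 2π × 9.416×10² = 5.916×10³ s.
Converting: 5.916×10³ s ÷ 60.00 = 98.60 minutes.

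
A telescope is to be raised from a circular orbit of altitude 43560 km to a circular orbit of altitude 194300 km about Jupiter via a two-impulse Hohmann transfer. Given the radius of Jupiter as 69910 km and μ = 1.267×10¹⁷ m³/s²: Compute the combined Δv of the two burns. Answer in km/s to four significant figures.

r₁ = 69910 + 43560 = 113470 km = 1.1347×10⁸ m.
r₂ = 69910 + 194300 = 264210 km = 2.6421×10⁸ m.
Transfer ellipse a_t = (r₁ + r₂)/2 = 1.888×10⁸ m.
At r₁: circular v_c1 = √(μ/r₁) = 33420 m/s; transfer-perijove v_p = √[μ(2/r₁ − 1/a_t)] = 39530 m/s.
Δv₁ = v_p − v_c1 = 6110 m/s.
At r₂: circular v_c2 = √(μ/r₂) = 21900 m/s; transfer-apojove v_a = √[μ(2/r₂ − 1/a_t)] = 16970 m/s.
Δv₂ = v_c2 − v_a = 4924 m/s.
Total Δv = Δv₁ + Δv₂ = 11030 m/s = 11.03 km/s.

Δv_total ≈ 11.03 km/s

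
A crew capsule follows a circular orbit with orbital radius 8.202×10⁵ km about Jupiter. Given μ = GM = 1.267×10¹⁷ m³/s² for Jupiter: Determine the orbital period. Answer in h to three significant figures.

T ≈ 115 h

r = 8.202×10⁵ km = 8.202×10⁸ m.
Kepler's third law: T = 2π√(r³/μ) = 2π√((8.202×10⁸)³ / 1.267×10¹⁷).
r³/μ = 4.355×10⁹ s², so T = 2π × 6.599×10⁴ = 4.146×10⁵ s.
Converting: 4.146×10⁵ s ÷ 3600 = 115.2 h.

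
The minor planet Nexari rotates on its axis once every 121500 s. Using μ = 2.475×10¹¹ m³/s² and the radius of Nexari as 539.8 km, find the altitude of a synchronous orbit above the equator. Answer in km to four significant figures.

A synchronous orbit has period T, so by Kepler's third law a = (μT²/4π²)^(1/3).
μT²/4π² = 2.475×10¹¹ × (1.215×10⁵)² / 39.48 = 9.255×10¹⁹ m³.
a = 4.523×10⁶ m = 4523.3 km.
Altitude h = a − R = 4523.3 − 539.8 = 3983.5 km.

h_sync ≈ 3984 km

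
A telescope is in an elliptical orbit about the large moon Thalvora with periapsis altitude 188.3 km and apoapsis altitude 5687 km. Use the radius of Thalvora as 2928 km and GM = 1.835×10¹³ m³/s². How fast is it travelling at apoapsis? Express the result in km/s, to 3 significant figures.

v ≈ 1.06 km/s

r_p = 2928 + 188.3 = 3116.3 km = 3.1163×10⁶ m.
r_a = 2928 + 5687 = 8615.0 km = 8.6150×10⁶ m.
Semi-major axis a = (r_p + r_a)/2 = 5865.6 km = 5.866×10⁶ m.
Vis-viva: v² = μ(2/r − 1/a) = 1.835×10¹³ × (2.322×10⁻⁷ − 1.705×10⁻⁷) = 1.132×10⁶ m²/s².
v = 1064 m/s = 1.064 km/s.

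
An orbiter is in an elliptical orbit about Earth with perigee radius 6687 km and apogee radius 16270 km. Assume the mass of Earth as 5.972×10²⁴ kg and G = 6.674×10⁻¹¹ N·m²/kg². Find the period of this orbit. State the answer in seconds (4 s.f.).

μ = GM = 6.674×10⁻¹¹ × 5.972×10²⁴ = 3.986×10¹⁴ m³/s².
Semi-major axis a = (r_p + r_a)/2 = (6687.0 + 16270)/2 = 11478 km = 1.148×10⁷ m.
By Kepler's third law T = 2π√(a³/μ) = 2π × 1.948×10³ = 1.224×10⁴ s.

T ≈ 12240 seconds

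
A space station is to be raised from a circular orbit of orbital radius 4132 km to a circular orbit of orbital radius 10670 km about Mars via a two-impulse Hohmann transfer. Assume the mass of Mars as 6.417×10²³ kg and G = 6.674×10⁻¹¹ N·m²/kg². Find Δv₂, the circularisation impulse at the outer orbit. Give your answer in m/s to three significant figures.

μ = GM = 6.674×10⁻¹¹ × 6.417×10²³ = 4.283×10¹³ m³/s².
r₁ = 4132 km = 4.132×10⁶ m.
r₂ = 10670 km = 1.067×10⁷ m.
Transfer ellipse a_t = (r₁ + r₂)/2 = 7.401×10⁶ m.
At r₁: circular v_c1 = √(μ/r₁) = 3219 m/s; transfer-periapsis v_p = √[μ(2/r₁ − 1/a_t)] = 3866 m/s.
At r₂: circular v_c2 = √(μ/r₂) = 2003 m/s; transfer-apoapsis v_a = √[μ(2/r₂ − 1/a_t)] = 1497 m/s.
Δv₂ = v_c2 − v_a = 506.5 m/s.

Δv ≈ 506 m/s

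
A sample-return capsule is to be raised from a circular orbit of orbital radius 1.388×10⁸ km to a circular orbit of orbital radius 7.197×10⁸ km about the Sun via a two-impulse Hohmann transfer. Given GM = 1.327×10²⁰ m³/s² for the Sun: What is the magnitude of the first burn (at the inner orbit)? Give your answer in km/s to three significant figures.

Δv ≈ 9.12 km/s

r₁ = 1.388×10⁸ km = 1.388×10¹¹ m.
r₂ = 7.197×10⁸ km = 7.197×10¹¹ m.
Transfer ellipse a_t = (r₁ + r₂)/2 = 4.292×10¹¹ m.
At r₁: circular v_c1 = √(μ/r₁) = 30920 m/s; transfer-perihelion v_p = √[μ(2/r₁ − 1/a_t)] = 40040 m/s.
Δv₁ = v_p − v_c1 = 9117 m/s.
= 9.117 km/s.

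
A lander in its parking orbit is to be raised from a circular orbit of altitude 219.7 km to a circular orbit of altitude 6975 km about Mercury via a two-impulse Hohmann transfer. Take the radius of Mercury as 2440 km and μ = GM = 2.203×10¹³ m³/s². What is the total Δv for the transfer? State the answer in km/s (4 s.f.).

Δv_total ≈ 1.230 km/s

r₁ = 2440 + 219.7 = 2659.7 km = 2.6597×10⁶ m.
r₂ = 2440 + 6975 = 9415.0 km = 9.4150×10⁶ m.
Transfer ellipse a_t = (r₁ + r₂)/2 = 6.037×10⁶ m.
At r₁: circular v_c1 = √(μ/r₁) = 2878 m/s; transfer-periherm v_p = √[μ(2/r₁ − 1/a_t)] = 3594 m/s.
Δv₁ = v_p − v_c1 = 716.0 m/s.
At r₂: circular v_c2 = √(μ/r₂) = 1530 m/s; transfer-apoherm v_a = √[μ(2/r₂ − 1/a_t)] = 1015 m/s.
Δv₂ = v_c2 − v_a = 514.4 m/s.
Total Δv = Δv₁ + Δv₂ = 1230 m/s = 1.230 km/s.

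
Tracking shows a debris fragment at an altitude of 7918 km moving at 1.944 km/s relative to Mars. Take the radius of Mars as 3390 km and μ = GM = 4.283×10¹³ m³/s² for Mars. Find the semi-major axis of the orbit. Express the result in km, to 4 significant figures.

r = 3390 + 7918 = 11308 km = 1.131×10⁷ m.
Vis-viva rearranged: 1/a = 2/r − v²/μ = 1.769×10⁻⁷ − 8.824×10⁻⁸ = 8.863×10⁻⁸ m⁻¹.
a = 1.128×10⁷ m = 11283 km.

a ≈ 11280 km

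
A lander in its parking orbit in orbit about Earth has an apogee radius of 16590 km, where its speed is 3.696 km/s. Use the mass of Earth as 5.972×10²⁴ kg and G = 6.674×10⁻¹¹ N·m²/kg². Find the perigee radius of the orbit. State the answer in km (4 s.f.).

μ = GM = 6.674×10⁻¹¹ × 5.972×10²⁴ = 3.986×10¹⁴ m³/s².
r_a = 1.659×10⁷ m.
Specific energy ε = v²/2 − μ/r = -1.719×10⁷ J/kg, so a = −μ/(2ε) = 1.159×10⁷ m.
The apsides satisfy r_p + r_a = 2a, so the perigee radius is 2a − r_a = 6.590×10⁶ m = 6590.0 km.

perigee radius ≈ 6590 km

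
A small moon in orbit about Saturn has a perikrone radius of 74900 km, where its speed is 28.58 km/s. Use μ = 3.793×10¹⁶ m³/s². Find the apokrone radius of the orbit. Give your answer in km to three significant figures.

r_p = 7.490×10⁷ m.
Specific energy ε = v²/2 − μ/r = -9.800×10⁷ J/kg, so a = −μ/(2ε) = 1.935×10⁸ m.
The apsides satisfy r_p + r_a = 2a, so the apokrone radius is 2a − r_p = 3.121×10⁸ m = 3.1214×10⁵ km.

apokrone radius ≈ 3.12×10⁵ km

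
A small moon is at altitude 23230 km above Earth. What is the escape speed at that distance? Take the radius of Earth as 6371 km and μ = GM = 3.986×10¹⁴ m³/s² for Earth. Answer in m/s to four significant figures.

r = 6371 + 23230 = 29601 km = 2.9601×10⁷ m.
Escape speed v_esc = √(2μ/r) = √(2 × 3.986×10¹⁴ / 2.960×10⁷) = √(2.693×10⁷) = 5190 m/s.

v_esc ≈ 5190 m/s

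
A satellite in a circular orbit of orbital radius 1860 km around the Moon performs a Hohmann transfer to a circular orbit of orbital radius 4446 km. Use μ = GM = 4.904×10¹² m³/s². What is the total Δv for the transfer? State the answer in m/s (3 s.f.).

Δv_total ≈ 548 m/s

r₁ = 1860 km = 1.860×10⁶ m.
r₂ = 4446 km = 4.446×10⁶ m.
Transfer ellipse a_t = (r₁ + r₂)/2 = 3.153×10⁶ m.
At r₁: circular v_c1 = √(μ/r₁) = 1624 m/s; transfer-perilune v_p = √[μ(2/r₁ − 1/a_t)] = 1928 m/s.
Δv₁ = v_p − v_c1 = 304.4 m/s.
At r₂: circular v_c2 = √(μ/r₂) = 1050 m/s; transfer-apolune v_a = √[μ(2/r₂ − 1/a_t)] = 806.6 m/s.
Δv₂ = v_c2 − v_a = 243.6 m/s.
Total Δv = Δv₁ + Δv₂ = 548.0 m/s.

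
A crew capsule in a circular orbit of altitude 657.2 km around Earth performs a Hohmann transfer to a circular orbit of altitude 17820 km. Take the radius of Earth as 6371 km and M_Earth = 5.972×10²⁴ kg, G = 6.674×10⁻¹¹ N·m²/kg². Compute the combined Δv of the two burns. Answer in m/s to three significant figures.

μ = GM = 6.674×10⁻¹¹ × 5.972×10²⁴ = 3.986×10¹⁴ m³/s².
r₁ = 6371 + 657.2 = 7028.2 km = 7.0282×10⁶ m.
r₂ = 6371 + 17820 = 24191 km = 2.4191×10⁷ m.
Transfer ellipse a_t = (r₁ + r₂)/2 = 1.561×10⁷ m.
At r₁: circular v_c1 = √(μ/r₁) = 7531 m/s; transfer-perigee v_p = √[μ(2/r₁ − 1/a_t)] = 9375 m/s.
Δv₁ = v_p − v_c1 = 1844 m/s.
At r₂: circular v_c2 = √(μ/r₂) = 4059 m/s; transfer-apogee v_a = √[μ(2/r₂ − 1/a_t)] = 2724 m/s.
Δv₂ = v_c2 − v_a = 1335 m/s.
Total Δv = Δv₁ + Δv₂ = 3180 m/s.

Δv_total ≈ 3180 m/s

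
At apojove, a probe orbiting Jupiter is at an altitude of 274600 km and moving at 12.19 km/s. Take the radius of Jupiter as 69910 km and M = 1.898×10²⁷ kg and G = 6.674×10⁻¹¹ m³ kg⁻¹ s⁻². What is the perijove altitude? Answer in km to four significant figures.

μ = GM = 6.674×10⁻¹¹ × 1.898×10²⁷ = 1.267×10¹⁷ m³/s².
r_a = 69910 + 274600 = 3.4451×10⁵ km = 3.445×10⁸ m.
Specific energy ε = v²/2 − μ/r = -2.934×10⁸ J/kg, so a = −μ/(2ε) = 2.159×10⁸ m.
The apsides satisfy r_p + r_a = 2a, so the perijove radius is 2a − r_a = 8.724×10⁷ m = 87243 km.
Perijove altitude = 87243 − 69910 = 17333 km.

perijove altitude ≈ 17330 km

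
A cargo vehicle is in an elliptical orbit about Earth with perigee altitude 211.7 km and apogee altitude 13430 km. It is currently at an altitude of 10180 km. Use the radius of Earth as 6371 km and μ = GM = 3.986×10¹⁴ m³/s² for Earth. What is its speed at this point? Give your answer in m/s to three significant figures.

v ≈ 4240 m/s

r_p = 6371 + 211.7 = 6582.7 km = 6.5827×10⁶ m.
r_a = 6371 + 13430 = 19801 km = 1.9801×10⁷ m.
r = 6371 + 10180 = 16551 km = 1.655×10⁷ m.
Semi-major axis a = (r_p + r_a)/2 = 13192 km = 1.319×10⁷ m.
Vis-viva: v² = μ(2/r − 1/a) = 3.986×10¹⁴ × (1.208×10⁻⁷ − 7.580×10⁻⁸) = 1.795×10⁷ m²/s².
v = 4237 m/s.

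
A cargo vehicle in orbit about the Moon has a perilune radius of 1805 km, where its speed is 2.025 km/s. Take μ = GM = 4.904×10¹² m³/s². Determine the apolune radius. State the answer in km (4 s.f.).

apolune radius ≈ 5552 km

r_p = 1.805×10⁶ m.
Specific energy ε = v²/2 − μ/r = -6.666×10⁵ J/kg, so a = −μ/(2ε) = 3.678×10⁶ m.
The apsides satisfy r_p + r_a = 2a, so the apolune radius is 2a − r_p = 5.552×10⁶ m = 5551.9 km.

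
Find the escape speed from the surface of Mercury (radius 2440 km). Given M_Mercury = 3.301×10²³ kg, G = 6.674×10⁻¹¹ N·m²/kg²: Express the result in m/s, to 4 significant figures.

μ = GM = 6.674×10⁻¹¹ × 3.301×10²³ = 2.203×10¹³ m³/s².
r = R = 2.440×10⁶ m.
Escape speed v_esc = √(2μ/r) = √(2 × 2.203×10¹³ / 2.440×10⁶) = √(1.806×10⁷) = 4249 m/s.

v_esc ≈ 4249 m/s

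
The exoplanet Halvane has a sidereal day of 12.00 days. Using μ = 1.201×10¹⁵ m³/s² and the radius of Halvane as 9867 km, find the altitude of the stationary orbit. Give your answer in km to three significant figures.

T = 12.00 days = 1.037×10⁶ s.
A synchronous orbit has period T, so by Kepler's third law a = (μT²/4π²)^(1/3).
μT²/4π² = 1.201×10¹⁵ × (1.037×10⁶)² / 39.48 = 3.270×10²⁵ m³.
a = 3.198×10⁸ m = 3.1978×10⁵ km.
Altitude h = a − R = 3.1978×10⁵ − 9867 = 3.0992×10⁵ km.

h_sync ≈ 3.10×10⁵ km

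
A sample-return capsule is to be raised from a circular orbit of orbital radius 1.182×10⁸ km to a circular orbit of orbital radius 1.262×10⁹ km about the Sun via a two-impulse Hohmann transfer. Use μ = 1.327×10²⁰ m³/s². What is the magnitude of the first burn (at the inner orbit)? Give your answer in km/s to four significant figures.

r₁ = 1.182×10⁸ km = 1.182×10¹¹ m.
r₂ = 1.262×10⁹ km = 1.262×10¹² m.
Transfer ellipse a_t = (r₁ + r₂)/2 = 6.901×10¹¹ m.
At r₁: circular v_c1 = √(μ/r₁) = 33510 m/s; transfer-perihelion v_p = √[μ(2/r₁ − 1/a_t)] = 45310 m/s.
Δv₁ = v_p − v_c1 = 11800 m/s.
= 11.80 km/s.

Δv ≈ 11.80 km/s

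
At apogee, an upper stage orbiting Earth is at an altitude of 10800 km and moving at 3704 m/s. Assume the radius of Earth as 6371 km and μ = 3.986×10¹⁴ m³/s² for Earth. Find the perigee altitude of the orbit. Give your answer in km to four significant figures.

perigee altitude ≈ 831.6 km

r_a = 6371 + 10800 = 17171 km = 1.717×10⁷ m.
Specific energy ε = v²/2 − μ/r = -1.635×10⁷ J/kg, so a = −μ/(2ε) = 1.219×10⁷ m.
The apsides satisfy r_p + r_a = 2a, so the perigee radius is 2a − r_a = 7.203×10⁶ m = 7202.6 km.
Perigee altitude = 7202.6 − 6371 = 831.61 km.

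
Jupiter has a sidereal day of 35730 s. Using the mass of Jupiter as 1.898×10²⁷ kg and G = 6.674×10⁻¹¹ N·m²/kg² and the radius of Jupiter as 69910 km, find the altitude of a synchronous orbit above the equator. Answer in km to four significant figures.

μ = GM = 6.674×10⁻¹¹ × 1.898×10²⁷ = 1.267×10¹⁷ m³/s².
A synchronous orbit has period T, so by Kepler's third law a = (μT²/4π²)^(1/3).
μT²/4π² = 1.267×10¹⁷ × (3.573×10⁴)² / 39.48 = 4.096×10²⁴ m³.
a = 1.600×10⁸ m = 1.6000×10⁵ km.
Altitude h = a − R = 1.6000×10⁵ − 69910 = 90094 km.

h_sync ≈ 90090 km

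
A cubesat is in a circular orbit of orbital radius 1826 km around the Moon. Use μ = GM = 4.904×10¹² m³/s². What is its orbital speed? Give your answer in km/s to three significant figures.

v ≈ 1.64 km/s

r = 1826 km = 1.826×10⁶ m.
For a circular orbit v = √(μ/r) = √(4.904×10¹² / 1.826×10⁶) = √(2.686×10⁶) = 1639 m/s.
That is 1.639 km/s.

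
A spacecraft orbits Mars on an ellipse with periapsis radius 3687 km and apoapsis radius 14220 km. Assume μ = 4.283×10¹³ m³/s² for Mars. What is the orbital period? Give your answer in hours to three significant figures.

Semi-major axis a = (r_p + r_a)/2 = (3687.0 + 14220)/2 = 8953.5 km = 8.954×10⁶ m.
By Kepler's third law T = 2π√(a³/μ) = 2π × 4.094×10³ = 2.572×10⁴ s.
= 7.145 hours.

T ≈ 7.14 hours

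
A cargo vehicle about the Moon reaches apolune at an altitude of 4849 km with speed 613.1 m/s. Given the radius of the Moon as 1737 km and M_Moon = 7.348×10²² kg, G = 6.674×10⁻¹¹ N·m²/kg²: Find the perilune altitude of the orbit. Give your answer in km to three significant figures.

μ = GM = 6.674×10⁻¹¹ × 7.348×10²² = 4.904×10¹² m³/s².
r_a = 1737 + 4849 = 6586.0 km = 6.586×10⁶ m.
Specific energy ε = v²/2 − μ/r = -5.567×10⁵ J/kg, so a = −μ/(2ε) = 4.405×10⁶ m.
The apsides satisfy r_p + r_a = 2a, so the perilune radius is 2a − r_a = 2.224×10⁶ m = 2223.6 km.
Perilune altitude = 2223.6 − 1737 = 486.59 km.

perilune altitude ≈ 487 km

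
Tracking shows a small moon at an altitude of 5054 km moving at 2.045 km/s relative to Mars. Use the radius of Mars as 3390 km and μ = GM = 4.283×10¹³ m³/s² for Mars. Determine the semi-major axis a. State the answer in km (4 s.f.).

a ≈ 7183 km

r = 3390 + 5054 = 8444.0 km = 8.444×10⁶ m.
Specific orbital energy ε = v²/2 − μ/r = (2045)²/2 − 4.283×10¹³/8.444×10⁶ = -2.981×10⁶ J/kg.
Since ε = −μ/(2a), a = −μ/(2ε) = 7.183×10⁶ m = 7183.3 km.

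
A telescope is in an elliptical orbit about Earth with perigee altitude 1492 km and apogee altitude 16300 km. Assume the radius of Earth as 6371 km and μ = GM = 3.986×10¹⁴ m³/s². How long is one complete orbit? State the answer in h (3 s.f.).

r_p = 6371 + 1492 = 7863.0 km = 7.8630×10⁶ m.
r_a = 6371 + 16300 = 22671 km = 2.2671×10⁷ m.
Semi-major axis a = (r_p + r_a)/2 = (7863.0 + 22671)/2 = 15267 km = 1.527×10⁷ m.
By Kepler's third law T = 2π√(a³/μ) = 2π × 2.988×10³ = 1.877×10⁴ s.
= 5.215 h.

T ≈ 5.21 h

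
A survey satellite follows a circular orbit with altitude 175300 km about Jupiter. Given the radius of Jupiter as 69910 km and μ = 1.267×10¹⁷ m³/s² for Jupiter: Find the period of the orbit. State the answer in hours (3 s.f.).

T ≈ 18.8 hours

r = 69910 + 175300 = 245210 km = 2.4521×10⁸ m.
Kepler's third law: T = 2π√(r³/μ) = 2π√((2.452×10⁸)³ / 1.267×10¹⁷).
r³/μ = 1.164×10⁸ s², so T = 2π × 1.079×10⁴ = 6.778×10⁴ s.
Converting: 6.778×10⁴ s ÷ 3600 = 18.83 hours.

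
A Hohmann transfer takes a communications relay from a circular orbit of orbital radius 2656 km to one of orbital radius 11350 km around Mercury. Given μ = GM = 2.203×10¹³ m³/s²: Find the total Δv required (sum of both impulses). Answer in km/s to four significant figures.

Δv_total ≈ 1.322 km/s

r₁ = 2656 km = 2.656×10⁶ m.
r₂ = 11350 km = 1.135×10⁷ m.
Transfer ellipse a_t = (r₁ + r₂)/2 = 7.003×10⁶ m.
At r₁: circular v_c1 = √(μ/r₁) = 2880 m/s; transfer-periherm v_p = √[μ(2/r₁ − 1/a_t)] = 3666 m/s.
Δv₁ = v_p − v_c1 = 786.5 m/s.
At r₂: circular v_c2 = √(μ/r₂) = 1393 m/s; transfer-apoherm v_a = √[μ(2/r₂ − 1/a_t)] = 858.0 m/s.
Δv₂ = v_c2 − v_a = 535.2 m/s.
Total Δv = Δv₁ + Δv₂ = 1322 m/s = 1.322 km/s.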